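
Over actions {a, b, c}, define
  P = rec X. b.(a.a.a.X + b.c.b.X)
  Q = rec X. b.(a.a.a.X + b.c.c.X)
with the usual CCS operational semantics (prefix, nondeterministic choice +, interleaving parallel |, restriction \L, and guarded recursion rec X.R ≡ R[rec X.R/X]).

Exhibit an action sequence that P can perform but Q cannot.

bbcb

P's transition system — 6 states:
  s0 = rec X. b.(a.a.a.X + b.c.b.X) has moves =b=> s1
  s1 = a.a.a.(rec X. b.(a.a.a.X + b.c.b.X)) + b.c.b.(rec X. b.(a.a.a.X + b.c.b.X)) has moves =a=> s2, =b=> s3
  s2 = a.a.(rec X. b.(a.a.a.X + b.c.b.X)) has moves =a=> s4
  s3 = c.b.(rec X. b.(a.a.a.X + b.c.b.X)) has moves =c=> s5
  s4 = a.(rec X. b.(a.a.a.X + b.c.b.X)) has moves =a=> s0
  s5 = b.(rec X. b.(a.a.a.X + b.c.b.X)) has moves =b=> s0
Q's transition system — 6 states:
  t0 = rec X. b.(a.a.a.X + b.c.c.X) has moves =b=> t1
  t1 = a.a.a.(rec X. b.(a.a.a.X + b.c.c.X)) + b.c.c.(rec X. b.(a.a.a.X + b.c.c.X)) has moves =a=> t2, =b=> t3
  t2 = a.a.(rec X. b.(a.a.a.X + b.c.c.X)) has moves =a=> t4
  t3 = c.c.(rec X. b.(a.a.a.X + b.c.c.X)) has moves =c=> t5
  t4 = a.(rec X. b.(a.a.a.X + b.c.c.X)) has moves =a=> t0
  t5 = c.(rec X. b.(a.a.a.X + b.c.c.X)) has moves =c=> t0
Run σ = ⟨bbcb⟩ on P: start {s0}
  after b @ step 1: {s1}
  after b @ step 2: {s3}
  after c @ step 3: {s5}
  after b @ step 4: {s0}
  P completes σ.
Run σ = ⟨bbcb⟩ on Q: start {t0}
  after b @ step 1: {t1}
  after b @ step 2: {t3}
  after c @ step 3: {t5}
  after b @ step 4: ∅  — Q cannot continue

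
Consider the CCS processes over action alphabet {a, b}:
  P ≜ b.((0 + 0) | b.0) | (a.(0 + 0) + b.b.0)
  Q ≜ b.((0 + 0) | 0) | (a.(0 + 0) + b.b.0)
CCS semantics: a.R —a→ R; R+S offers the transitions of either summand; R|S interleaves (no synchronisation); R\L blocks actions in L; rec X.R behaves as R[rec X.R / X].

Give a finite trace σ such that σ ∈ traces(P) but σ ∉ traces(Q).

abb

LTS(P): 12 reachable states
  u0 = b.((0 + 0) | b.0) | (a.(0 + 0) + b.b.0) ⊢ —a→ u1, —b→ u2, —b→ u3
  u1 = b.((0 + 0) | b.0) | (0 + 0) ⊢ —b→ u4
  u2 = (0 + 0) | b.0 | (a.(0 + 0) + b.b.0) ⊢ —a→ u4, —b→ u5, —b→ u6
  u3 = b.((0 + 0) | b.0) | b.0 ⊢ —b→ u6, —b→ u7
  u4 = (0 + 0) | b.0 | (0 + 0) ⊢ —b→ u8
  u5 = (0 + 0) | 0 | (a.(0 + 0) + b.b.0) ⊢ —a→ u8, —b→ u9
  u6 = (0 + 0) | b.0 | b.0 ⊢ —b→ u10, —b→ u9
  u7 = b.((0 + 0) | b.0) | 0 ⊢ —b→ u10
  u8 = (0 + 0) | 0 | (0 + 0) ⊢ stopped
  u9 = (0 + 0) | 0 | b.0 ⊢ —b→ u11
  u10 = (0 + 0) | b.0 | 0 ⊢ —b→ u11
  u11 = (0 + 0) | 0 | 0 ⊢ stopped
LTS(Q): 8 reachable states
  v0 = b.((0 + 0) | 0) | (a.(0 + 0) + b.b.0) ⊢ —a→ v1, —b→ v2, —b→ v3
  v1 = b.((0 + 0) | 0) | (0 + 0) ⊢ —b→ v4
  v2 = (0 + 0) | 0 | (a.(0 + 0) + b.b.0) ⊢ —a→ v4, —b→ v5
  v3 = b.((0 + 0) | 0) | b.0 ⊢ —b→ v5, —b→ v6
  v4 = (0 + 0) | 0 | (0 + 0) ⊢ stopped
  v5 = (0 + 0) | 0 | b.0 ⊢ —b→ v7
  v6 = b.((0 + 0) | 0) | 0 ⊢ —b→ v7
  v7 = (0 + 0) | 0 | 0 ⊢ stopped
Trace ⟨abb⟩ through P, begin at {u0}:
  [1] a ⇒ {u1}
  [2] b ⇒ {u4}
  [3] b ⇒ {u8}
  P completes σ.
Trace ⟨abb⟩ through Q, begin at {v0}:
  [1] a ⇒ {v1}
  [2] b ⇒ {v4}
  [3] b ⇒ no successor for Q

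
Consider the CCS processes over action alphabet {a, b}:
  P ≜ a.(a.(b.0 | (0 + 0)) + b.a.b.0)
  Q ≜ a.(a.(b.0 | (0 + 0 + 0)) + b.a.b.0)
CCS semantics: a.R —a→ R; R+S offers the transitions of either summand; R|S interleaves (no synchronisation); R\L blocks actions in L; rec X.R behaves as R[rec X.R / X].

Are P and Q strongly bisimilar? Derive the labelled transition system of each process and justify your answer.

Reachable graph of P (7 states):
  u0 = a.(a.(b.0 | (0 + 0)) + b.a.b.0) has moves =a=> u1
  u1 = a.(b.0 | (0 + 0)) + b.a.b.0 has moves =a=> u2, =b=> u3
  u2 = b.0 | (0 + 0) has moves =b=> u4
  u3 = a.b.0 has moves =a=> u5
  u4 = 0 | (0 + 0) has moves stopped
  u5 = b.0 has moves =b=> u6
  u6 = 0 has moves stopped
Reachable graph of Q (7 states):
  v0 = a.(a.(b.0 | (0 + 0 + 0)) + b.a.b.0) has moves =a=> v1
  v1 = a.(b.0 | (0 + 0 + 0)) + b.a.b.0 has moves =a=> v2, =b=> v3
  v2 = b.0 | (0 + 0 + 0) has moves =b=> v4
  v3 = a.b.0 has moves =a=> v5
  v4 = 0 | (0 + 0 + 0) has moves stopped
  v5 = b.0 has moves =b=> v6
  v6 = 0 has moves stopped
Bisimilarity quotient blocks:
  B0 = {u0, v0}
  B1 = {u1, v1}
  B2 = {u2, u5, v2, v5}
  B3 = {u4, u6, v4, v6}
  B4 = {u3, v3}
u0 ∈ B0, v0 ∈ B0 → same block

YES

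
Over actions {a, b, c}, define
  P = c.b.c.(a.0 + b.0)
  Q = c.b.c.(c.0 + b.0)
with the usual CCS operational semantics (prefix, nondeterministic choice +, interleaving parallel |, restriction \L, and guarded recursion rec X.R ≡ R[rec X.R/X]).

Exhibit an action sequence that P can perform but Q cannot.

Reachable graph of P (5 states):
  m0 = c.b.c.(a.0 + b.0) → =c=> m1
  m1 = b.c.(a.0 + b.0) → =b=> m2
  m2 = c.(a.0 + b.0) → =c=> m3
  m3 = a.0 + b.0 → =a=> m4, =b=> m4
  m4 = 0 → (no moves)
Reachable graph of Q (5 states):
  n0 = c.b.c.(c.0 + b.0) → =c=> n1
  n1 = b.c.(c.0 + b.0) → =b=> n2
  n2 = c.(c.0 + b.0) → =c=> n3
  n3 = c.0 + b.0 → =b=> n4, =c=> n4
  n4 = 0 → (no moves)
Run σ = ⟨cbca⟩ on P: start {m0}
  after c @ step 1: {m1}
  after b @ step 2: {m2}
  after c @ step 3: {m3}
  after a @ step 4: {m4}
  ✓ P
Run σ = ⟨cbca⟩ on Q: start {n0}
  after c @ step 1: {n1}
  after b @ step 2: {n2}
  after c @ step 3: {n3}
  after a @ step 4: ∅ (Q stuck)

cbca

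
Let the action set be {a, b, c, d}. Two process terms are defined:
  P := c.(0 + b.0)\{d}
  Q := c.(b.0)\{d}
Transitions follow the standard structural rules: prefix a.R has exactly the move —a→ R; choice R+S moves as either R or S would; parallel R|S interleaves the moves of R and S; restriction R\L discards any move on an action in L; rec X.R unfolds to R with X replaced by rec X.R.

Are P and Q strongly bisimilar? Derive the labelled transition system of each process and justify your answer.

Reachable graph of P (3 states):
  u0 = c.(0 + b.0)\{d} :: --c--▸ u1
  u1 = (0 + b.0)\{d} :: --b--▸ u2
  u2 = 0\{d} :: stopped
Reachable graph of Q (3 states):
  v0 = c.(b.0)\{d} :: --c--▸ v1
  v1 = (b.0)\{d} :: --b--▸ v2
  v2 = 0\{d} :: stopped
Bisimilarity quotient blocks:
  B0 = {u0, v0}
  B1 = {u1, v1}
  B2 = {u2, v2}
u0 ∈ B0, v0 ∈ B0 → same block

bisimilar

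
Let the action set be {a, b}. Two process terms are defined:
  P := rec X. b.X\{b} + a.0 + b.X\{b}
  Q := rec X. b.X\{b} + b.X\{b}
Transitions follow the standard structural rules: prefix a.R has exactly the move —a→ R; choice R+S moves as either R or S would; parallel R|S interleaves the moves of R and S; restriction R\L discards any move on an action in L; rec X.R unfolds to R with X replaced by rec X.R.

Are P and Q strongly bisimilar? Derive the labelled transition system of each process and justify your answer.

LTS(P): 4 reachable states
  p0 = rec X. b.X\{b} + a.0 + b.X\{b} | --a--▸ p1, --b--▸ p2
  p1 = 0 | (no moves)
  p2 = (rec X. b.X\{b} + a.0 + b.X\{b})\{b} | --a--▸ p3
  p3 = 0\{b} | (no moves)
LTS(Q): 2 reachable states
  q0 = rec X. b.X\{b} + b.X\{b} | --b--▸ q1
  q1 = (rec X. b.X\{b} + b.X\{b})\{b} | (no moves)
Partition-refinement fixed point:
  B0 = {p0}
  B1 = {p1, p3, q1}
  B2 = {p2}
  B3 = {q0}
p0 ∈ B0, q0 ∈ B3 → different blocks

P ≁ Q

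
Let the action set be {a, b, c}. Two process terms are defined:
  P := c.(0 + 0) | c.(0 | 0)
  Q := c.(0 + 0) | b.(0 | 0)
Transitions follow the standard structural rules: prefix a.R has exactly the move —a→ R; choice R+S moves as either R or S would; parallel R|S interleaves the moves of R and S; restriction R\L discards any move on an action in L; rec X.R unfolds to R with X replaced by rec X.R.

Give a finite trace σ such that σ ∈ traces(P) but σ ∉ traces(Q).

P's transition system — 4 states:
  s0 = c.(0 + 0) | c.(0 | 0) | -c-> s1, -c-> s2
  s1 = (0 + 0) | c.(0 | 0) | -c-> s3
  s2 = c.(0 + 0) | (0 | 0) | -c-> s3
  s3 = (0 + 0) | (0 | 0) | (no moves)
Q's transition system — 4 states:
  t0 = c.(0 + 0) | b.(0 | 0) | -b-> t1, -c-> t2
  t1 = c.(0 + 0) | (0 | 0) | -c-> t3
  t2 = (0 + 0) | b.(0 | 0) | -b-> t3
  t3 = (0 + 0) | (0 | 0) | (no moves)
Run σ = ⟨cc⟩ on P: start {s0}
  [1] c ⇒ {s1, s2}
  [2] c ⇒ {s3}
  ✓ P
Run σ = ⟨cc⟩ on Q: start {t0}
  [1] c ⇒ {t2}
  [2] c ⇒ no successor for Q

cc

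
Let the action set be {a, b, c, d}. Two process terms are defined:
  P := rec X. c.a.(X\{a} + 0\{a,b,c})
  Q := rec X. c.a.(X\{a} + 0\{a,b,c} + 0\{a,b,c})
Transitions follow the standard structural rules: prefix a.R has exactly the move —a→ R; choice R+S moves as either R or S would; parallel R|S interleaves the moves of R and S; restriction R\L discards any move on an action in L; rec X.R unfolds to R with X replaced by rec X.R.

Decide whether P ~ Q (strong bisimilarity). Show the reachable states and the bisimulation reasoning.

YES

LTS(P): 4 reachable states
  m0 = rec X. c.a.(X\{a} + 0\{a,b,c}) :: --c--▸ m1
  m1 = a.((rec X. c.a.(X\{a} + 0\{a,b,c}))\{a} + 0\{a,b,c}) :: --a--▸ m2
  m2 = (rec X. c.a.(X\{a} + 0\{a,b,c}))\{a} + 0\{a,b,c} :: --c--▸ m3
  m3 = (a.((rec X. c.a.(X\{a} + 0\{a,b,c}))\{a} + 0\{a,b,c}))\{a} :: stopped
LTS(Q): 4 reachable states
  n0 = rec X. c.a.(X\{a} + 0\{a,b,c} + 0\{a,b,c}) :: --c--▸ n1
  n1 = a.((rec X. c.a.(X\{a} + 0\{a,b,c} + 0\{a,b,c}))\{a} + 0\{a,b,c} + 0\{a,b,c}) :: --a--▸ n2
  n2 = (rec X. c.a.(X\{a} + 0\{a,b,c} + 0\{a,b,c}))\{a} + 0\{a,b,c} + 0\{a,b,c} :: --c--▸ n3
  n3 = (a.((rec X. c.a.(X\{a} + 0\{a,b,c} + 0\{a,b,c}))\{a} + 0\{a,b,c} + 0\{a,b,c}))\{a} :: stopped
Bisimilarity quotient blocks:
  B0 = {m0, n0}
  B1 = {m1, n1}
  B2 = {m2, n2}
  B3 = {m3, n3}
m0 ∈ B0, n0 ∈ B0 → same block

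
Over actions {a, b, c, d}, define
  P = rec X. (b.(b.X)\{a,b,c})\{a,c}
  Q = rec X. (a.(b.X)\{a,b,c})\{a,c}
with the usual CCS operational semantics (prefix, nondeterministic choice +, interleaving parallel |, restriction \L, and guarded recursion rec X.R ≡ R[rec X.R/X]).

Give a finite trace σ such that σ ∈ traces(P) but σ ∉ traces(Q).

P's transition system — 2 states:
  u0 = rec X. (b.(b.X)\{a,b,c})\{a,c} ⊢ —b→ u1
  u1 = (b.(rec X. (b.(b.X)\{a,b,c})\{a,c}))\{a,b,c}\{a,c} ⊢ ∅
Q's transition system — 1 states:
  v0 = rec X. (a.(b.X)\{a,b,c})\{a,c} ⊢ ∅
Run σ = ⟨b⟩ on P: start {u0}
  [1] b ⇒ {u1}
  ✓ P
Run σ = ⟨b⟩ on Q: start {v0}
  [1] b ⇒ no successor for Q

b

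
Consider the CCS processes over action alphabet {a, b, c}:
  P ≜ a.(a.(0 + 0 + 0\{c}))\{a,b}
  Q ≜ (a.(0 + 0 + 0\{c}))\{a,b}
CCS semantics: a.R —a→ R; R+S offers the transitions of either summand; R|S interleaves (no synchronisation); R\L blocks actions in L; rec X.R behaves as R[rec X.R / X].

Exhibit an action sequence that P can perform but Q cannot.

a

P's transition system — 2 states:
  m0 = a.(a.(0 + 0 + 0\{c}))\{a,b} has moves ··a··> m1
  m1 = (a.(0 + 0 + 0\{c}))\{a,b} has moves deadlocked
Q's transition system — 1 states:
  n0 = (a.(0 + 0 + 0\{c}))\{a,b} has moves deadlocked
Trace ⟨a⟩ through P, begin at {m0}:
  step 1 (a): {m1}
  — P admits the full trace.
Trace ⟨a⟩ through Q, begin at {n0}:
  step 1 (a): no successor for Q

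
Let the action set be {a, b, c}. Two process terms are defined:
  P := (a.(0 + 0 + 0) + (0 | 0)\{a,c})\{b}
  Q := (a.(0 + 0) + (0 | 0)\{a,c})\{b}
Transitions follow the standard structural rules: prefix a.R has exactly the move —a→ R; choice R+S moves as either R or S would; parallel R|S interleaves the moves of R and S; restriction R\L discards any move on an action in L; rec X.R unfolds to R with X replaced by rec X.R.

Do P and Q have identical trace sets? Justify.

traces(P) = traces(Q)

LTS(P): 2 reachable states
  m0 = (a.(0 + 0 + 0) + (0 | 0)\{a,c})\{b} | -a-> m1
  m1 = (0 + 0 + 0)\{b} | stopped
LTS(Q): 2 reachable states
  n0 = (a.(0 + 0) + (0 | 0)\{a,c})\{b} | -a-> n1
  n1 = (0 + 0)\{b} | stopped
Bisimilarity quotient blocks:
  B0 = {m0, n0}
  B1 = {m1, n1}
m0 ∈ B0, n0 ∈ B0 → same block
Bisimilar ⇒ trace-equivalent.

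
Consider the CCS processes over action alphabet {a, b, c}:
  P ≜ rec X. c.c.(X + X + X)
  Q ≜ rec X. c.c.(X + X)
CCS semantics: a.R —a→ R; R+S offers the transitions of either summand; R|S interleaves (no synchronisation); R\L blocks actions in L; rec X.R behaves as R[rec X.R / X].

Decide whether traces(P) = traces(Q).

Reachable graph of P (3 states):
  u0 = rec X. c.c.(X + X + X) → -c-> u1
  u1 = c.((rec X. c.c.(X + X + X)) + (rec X. c.c.(X + X + X)) + (rec X. c.c.(X + X + X))) → -c-> u2
  u2 = (rec X. c.c.(X + X + X)) + (rec X. c.c.(X + X + X)) + (rec X. c.c.(X + X + X)) → -c-> u1
Reachable graph of Q (3 states):
  v0 = rec X. c.c.(X + X) → -c-> v1
  v1 = c.((rec X. c.c.(X + X)) + (rec X. c.c.(X + X))) → -c-> v2
  v2 = (rec X. c.c.(X + X)) + (rec X. c.c.(X + X)) → -c-> v1
Partition-refinement fixed point:
  B0 = {u0, u1, u2, v0, v1, v2}
u0 ∈ B0, v0 ∈ B0 → same block
Bisimilar ⇒ trace-equivalent.

YES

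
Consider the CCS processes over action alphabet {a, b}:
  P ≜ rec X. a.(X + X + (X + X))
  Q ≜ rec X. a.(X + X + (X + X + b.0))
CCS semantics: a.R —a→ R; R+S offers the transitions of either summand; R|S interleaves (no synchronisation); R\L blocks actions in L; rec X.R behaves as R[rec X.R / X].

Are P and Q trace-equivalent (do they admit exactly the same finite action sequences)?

trace-distinct — witness ⟨ab⟩

Reachable graph of P (2 states):
  m0 = rec X. a.(X + X + (X + X)) → -a-> m1
  m1 = (rec X. a.(X + X + (X + X))) + (rec X. a.(X + X + (X + X))) + ((rec X. a.(X + X + (X + X))) + (rec X. a.(X + X + (X + X)))) → -a-> m1
Reachable graph of Q (3 states):
  n0 = rec X. a.(X + X + (X + X + b.0)) → -a-> n1
  n1 = (rec X. a.(X + X + (X + X + b.0))) + (rec X. a.(X + X + (X + X + b.0))) + ((rec X. a.(X + X + (X + X + b.0))) + (rec X. a.(X + X + (X + X + b.0))) + b.0) → -a-> n1, -b-> n2
  n2 = 0 → ·
Trace ⟨ab⟩ through Q, begin at {n0}:
  step 1 (a): {n1}
  step 2 (b): {n2}
  — Q admits the full trace.
Trace ⟨ab⟩ through P, begin at {m0}:
  step 1 (a): {m1}
  step 2 (b): ∅  — P cannot continue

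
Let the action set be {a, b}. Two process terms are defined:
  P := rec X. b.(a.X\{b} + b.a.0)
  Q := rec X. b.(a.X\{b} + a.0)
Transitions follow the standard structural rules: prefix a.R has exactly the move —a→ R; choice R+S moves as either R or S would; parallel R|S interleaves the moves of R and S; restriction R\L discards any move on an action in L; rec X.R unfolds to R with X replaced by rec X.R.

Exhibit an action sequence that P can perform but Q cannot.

bb

P's transition system — 5 states:
  u0 = rec X. b.(a.X\{b} + b.a.0) has moves --b--▸ u1
  u1 = a.(rec X. b.(a.X\{b} + b.a.0))\{b} + b.a.0 has moves --a--▸ u2, --b--▸ u3
  u2 = (rec X. b.(a.X\{b} + b.a.0))\{b} has moves ·
  u3 = a.0 has moves --a--▸ u4
  u4 = 0 has moves ·
Q's transition system — 4 states:
  v0 = rec X. b.(a.X\{b} + a.0) has moves --b--▸ v1
  v1 = a.(rec X. b.(a.X\{b} + a.0))\{b} + a.0 has moves --a--▸ v2, --a--▸ v3
  v2 = (rec X. b.(a.X\{b} + a.0))\{b} has moves ·
  v3 = 0 has moves ·
Run σ = ⟨bb⟩ on P: start {u0}
  [1] b ⇒ {u1}
  [2] b ⇒ {u3}
  P completes σ.
Run σ = ⟨bb⟩ on Q: start {v0}
  [1] b ⇒ {v1}
  [2] b ⇒ no successor for Q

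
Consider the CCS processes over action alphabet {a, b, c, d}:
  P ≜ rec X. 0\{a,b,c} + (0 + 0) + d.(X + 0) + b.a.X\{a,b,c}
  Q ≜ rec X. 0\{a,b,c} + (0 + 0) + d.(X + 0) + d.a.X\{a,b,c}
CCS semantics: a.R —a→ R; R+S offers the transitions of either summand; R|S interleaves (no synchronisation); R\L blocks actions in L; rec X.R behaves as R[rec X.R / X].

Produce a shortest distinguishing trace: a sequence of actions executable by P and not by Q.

P's transition system — 5 states:
  s0 = rec X. 0\{a,b,c} + (0 + 0) + d.(X + 0) + b.a.X\{a,b,c} | -b-> s1, -d-> s2
  s1 = a.(rec X. 0\{a,b,c} + (0 + 0) + d.(X + 0) + b.a.X\{a,b,c})\{a,b,c} | -a-> s3
  s2 = (rec X. 0\{a,b,c} + (0 + 0) + d.(X + 0) + b.a.X\{a,b,c}) + 0 | -b-> s1, -d-> s2
  s3 = (rec X. 0\{a,b,c} + (0 + 0) + d.(X + 0) + b.a.X\{a,b,c})\{a,b,c} | -d-> s4
  s4 = ((rec X. 0\{a,b,c} + (0 + 0) + d.(X + 0) + b.a.X\{a,b,c}) + 0)\{a,b,c} | -d-> s4
Q's transition system — 6 states:
  t0 = rec X. 0\{a,b,c} + (0 + 0) + d.(X + 0) + d.a.X\{a,b,c} | -d-> t1, -d-> t2
  t1 = (rec X. 0\{a,b,c} + (0 + 0) + d.(X + 0) + d.a.X\{a,b,c}) + 0 | -d-> t1, -d-> t2
  t2 = a.(rec X. 0\{a,b,c} + (0 + 0) + d.(X + 0) + d.a.X\{a,b,c})\{a,b,c} | -a-> t3
  t3 = (rec X. 0\{a,b,c} + (0 + 0) + d.(X + 0) + d.a.X\{a,b,c})\{a,b,c} | -d-> t4, -d-> t5
  t4 = ((rec X. 0\{a,b,c} + (0 + 0) + d.(X + 0) + d.a.X\{a,b,c}) + 0)\{a,b,c} | -d-> t4, -d-> t5
  t5 = (a.(rec X. 0\{a,b,c} + (0 + 0) + d.(X + 0) + d.a.X\{a,b,c})\{a,b,c})\{a,b,c} | deadlocked
Executing b from P (initial set {s0}):
  step 1 (b): {s1}
  ✓ P
Executing b from Q (initial set {t0}):
  step 1 (b): ∅ (Q stuck)

b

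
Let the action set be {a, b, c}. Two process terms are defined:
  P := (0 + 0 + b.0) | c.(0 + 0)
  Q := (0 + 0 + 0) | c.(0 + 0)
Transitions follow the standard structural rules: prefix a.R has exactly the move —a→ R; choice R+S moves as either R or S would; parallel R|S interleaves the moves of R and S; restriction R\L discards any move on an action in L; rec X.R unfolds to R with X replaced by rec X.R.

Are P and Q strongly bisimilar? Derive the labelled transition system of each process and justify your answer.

not bisimilar

LTS(P): 4 reachable states
  p0 = (0 + 0 + b.0) | c.(0 + 0) → --b--▸ p1, --c--▸ p2
  p1 = 0 | c.(0 + 0) → --c--▸ p3
  p2 = (0 + 0 + b.0) | (0 + 0) → --b--▸ p3
  p3 = 0 | (0 + 0) → ∅
LTS(Q): 2 reachable states
  q0 = (0 + 0 + 0) | c.(0 + 0) → --c--▸ q1
  q1 = (0 + 0 + 0) | (0 + 0) → ∅
Partition-refinement fixed point:
  B0 = {p0}
  B1 = {p2}
  B2 = {p3, q1}
  B3 = {p1, q0}
p0 ∈ B0, q0 ∈ B3 → different blocks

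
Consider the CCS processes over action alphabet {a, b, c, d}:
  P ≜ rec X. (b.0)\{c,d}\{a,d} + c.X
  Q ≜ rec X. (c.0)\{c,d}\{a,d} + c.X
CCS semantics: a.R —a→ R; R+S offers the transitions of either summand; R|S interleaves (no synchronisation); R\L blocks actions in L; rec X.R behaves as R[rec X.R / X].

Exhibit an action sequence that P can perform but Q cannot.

b

LTS(P): 2 reachable states
  u0 = rec X. (b.0)\{c,d}\{a,d} + c.X → —b→ u1, —c→ u0
  u1 = 0\{c,d}\{a,d} → stopped
LTS(Q): 1 reachable states
  v0 = rec X. (c.0)\{c,d}\{a,d} + c.X → —c→ v0
Trace ⟨b⟩ through P, begin at {u0}:
  after b @ step 1: {u1}
  P completes σ.
Trace ⟨b⟩ through Q, begin at {v0}:
  after b @ step 1: ∅  — Q cannot continue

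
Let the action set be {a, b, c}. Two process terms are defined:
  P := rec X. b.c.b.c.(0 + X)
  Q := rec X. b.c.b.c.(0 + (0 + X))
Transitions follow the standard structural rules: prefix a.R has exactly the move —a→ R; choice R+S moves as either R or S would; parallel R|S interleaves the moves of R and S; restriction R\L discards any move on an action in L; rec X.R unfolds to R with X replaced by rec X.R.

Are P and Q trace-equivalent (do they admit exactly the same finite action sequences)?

traces(P) = traces(Q)

Reachable graph of P (5 states):
  p0 = rec X. b.c.b.c.(0 + X) has moves -b-> p1
  p1 = c.b.c.(0 + (rec X. b.c.b.c.(0 + X))) has moves -c-> p2
  p2 = b.c.(0 + (rec X. b.c.b.c.(0 + X))) has moves -b-> p3
  p3 = c.(0 + (rec X. b.c.b.c.(0 + X))) has moves -c-> p4
  p4 = 0 + (rec X. b.c.b.c.(0 + X)) has moves -b-> p1
Reachable graph of Q (5 states):
  q0 = rec X. b.c.b.c.(0 + (0 + X)) has moves -b-> q1
  q1 = c.b.c.(0 + (0 + (rec X. b.c.b.c.(0 + (0 + X))))) has moves -c-> q2
  q2 = b.c.(0 + (0 + (rec X. b.c.b.c.(0 + (0 + X))))) has moves -b-> q3
  q3 = c.(0 + (0 + (rec X. b.c.b.c.(0 + (0 + X))))) has moves -c-> q4
  q4 = 0 + (0 + (rec X. b.c.b.c.(0 + (0 + X)))) has moves -b-> q1
Coarsest stable partition (strong bisimilarity classes):
  B0 = {p0, p2, p4, q0, q2, q4}
  B1 = {p1, p3, q1, q3}
p0 ∈ B0, q0 ∈ B0 → same block
Bisimilar ⇒ trace-equivalent.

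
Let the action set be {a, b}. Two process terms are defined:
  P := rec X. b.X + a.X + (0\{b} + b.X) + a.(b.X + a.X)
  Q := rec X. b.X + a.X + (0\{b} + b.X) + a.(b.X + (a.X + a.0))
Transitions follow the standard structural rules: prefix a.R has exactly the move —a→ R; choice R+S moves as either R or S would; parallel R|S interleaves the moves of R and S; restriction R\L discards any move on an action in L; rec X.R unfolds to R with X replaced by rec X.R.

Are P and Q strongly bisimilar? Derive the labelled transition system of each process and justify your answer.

P ≁ Q

Reachable graph of P (2 states):
  p0 = rec X. b.X + a.X + (0\{b} + b.X) + a.(b.X + a.X) → -a-> p0, -a-> p1, -b-> p0
  p1 = b.(rec X. b.X + a.X + (0\{b} + b.X) + a.(b.X + a.X)) + a.(rec X. b.X + a.X + (0\{b} + b.X) + a.(b.X + a.X)) → -a-> p0, -b-> p0
Reachable graph of Q (3 states):
  q0 = rec X. b.X + a.X + (0\{b} + b.X) + a.(b.X + (a.X + a.0)) → -a-> q0, -a-> q1, -b-> q0
  q1 = b.(rec X. b.X + a.X + (0\{b} + b.X) + a.(b.X + (a.X + a.0))) + (a.(rec X. b.X + a.X + (0\{b} + b.X) + a.(b.X + (a.X + a.0))) + a.0) → -a-> q0, -a-> q2, -b-> q0
  q2 = 0 → deadlocked
Bisimilarity quotient blocks:
  B0 = {p0, p1}
  B1 = {q0}
  B2 = {q1}
  B3 = {q2}
p0 ∈ B0, q0 ∈ B1 → different blocks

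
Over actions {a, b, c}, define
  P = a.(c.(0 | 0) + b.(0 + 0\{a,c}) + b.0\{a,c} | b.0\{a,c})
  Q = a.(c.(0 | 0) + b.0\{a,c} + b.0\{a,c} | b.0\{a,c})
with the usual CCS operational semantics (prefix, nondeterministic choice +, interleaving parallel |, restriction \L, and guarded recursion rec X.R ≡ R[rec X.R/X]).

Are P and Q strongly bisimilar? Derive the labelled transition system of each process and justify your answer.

LTS(P): 7 reachable states
  u0 = a.(c.(0 | 0) + b.(0 + 0\{a,c}) + b.0\{a,c} | b.0\{a,c}) has moves =a=> u1
  u1 = c.(0 | 0) + b.(0 + 0\{a,c}) + b.0\{a,c} | b.0\{a,c} has moves =b=> u2, =b=> u3, =b=> u4, =c=> u5
  u2 = 0 + 0\{a,c} has moves (no moves)
  u3 = 0\{a,c} | b.0\{a,c} has moves =b=> u6
  u4 = b.0\{a,c} | 0\{a,c} has moves =b=> u6
  u5 = 0 | 0 has moves (no moves)
  u6 = 0\{a,c} | 0\{a,c} has moves (no moves)
LTS(Q): 7 reachable states
  v0 = a.(c.(0 | 0) + b.0\{a,c} + b.0\{a,c} | b.0\{a,c}) has moves =a=> v1
  v1 = c.(0 | 0) + b.0\{a,c} + b.0\{a,c} | b.0\{a,c} has moves =b=> v2, =b=> v3, =b=> v4, =c=> v5
  v2 = 0\{a,c} has moves (no moves)
  v3 = 0\{a,c} | b.0\{a,c} has moves =b=> v6
  v4 = b.0\{a,c} | 0\{a,c} has moves =b=> v6
  v5 = 0 | 0 has moves (no moves)
  v6 = 0\{a,c} | 0\{a,c} has moves (no moves)
Bisimilarity quotient blocks:
  B0 = {u0, v0}
  B1 = {u1, v1}
  B2 = {u3, u4, v3, v4}
  B3 = {u2, u5, u6, v2, v5, v6}
u0 ∈ B0, v0 ∈ B0 → same block

P ~ Q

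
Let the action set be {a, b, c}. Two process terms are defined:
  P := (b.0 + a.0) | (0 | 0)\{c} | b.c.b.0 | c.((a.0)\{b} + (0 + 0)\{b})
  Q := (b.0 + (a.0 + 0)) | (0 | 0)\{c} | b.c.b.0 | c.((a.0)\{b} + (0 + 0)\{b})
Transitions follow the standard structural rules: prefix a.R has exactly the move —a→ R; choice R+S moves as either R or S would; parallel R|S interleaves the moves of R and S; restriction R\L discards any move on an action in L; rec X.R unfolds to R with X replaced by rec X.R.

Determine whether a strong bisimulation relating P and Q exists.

Reachable graph of P (24 states):
  s0 = (b.0 + a.0) | (0 | 0)\{c} | b.c.b.0 | c.((a.0)\{b} + (0 + 0)\{b}) :: =a=> s1, =b=> s1, =b=> s2, =c=> s3
  s1 = 0 | (0 | 0)\{c} | b.c.b.0 | c.((a.0)\{b} + (0 + 0)\{b}) :: =b=> s4, =c=> s5
  s2 = (b.0 + a.0) | (0 | 0)\{c} | c.b.0 | c.((a.0)\{b} + (0 + 0)\{b}) :: =a=> s4, =b=> s4, =c=> s6, =c=> s7
  s3 = (b.0 + a.0) | (0 | 0)\{c} | b.c.b.0 | ((a.0)\{b} + (0 + 0)\{b}) :: =a=> s5, =a=> s8, =b=> s5, =b=> s7
  s4 = 0 | (0 | 0)\{c} | c.b.0 | c.((a.0)\{b} + (0 + 0)\{b}) :: =c=> s10, =c=> s9
  s5 = 0 | (0 | 0)\{c} | b.c.b.0 | ((a.0)\{b} + (0 + 0)\{b}) :: =a=> s11, =b=> s10
  s6 = (b.0 + a.0) | (0 | 0)\{c} | b.0 | c.((a.0)\{b} + (0 + 0)\{b}) :: =a=> s9, =b=> s12, =b=> s9, =c=> s13
  s7 = (b.0 + a.0) | (0 | 0)\{c} | c.b.0 | ((a.0)\{b} + (0 + 0)\{b}) :: =a=> s10, =a=> s14, =b=> s10, =c=> s13
  s8 = (b.0 + a.0) | (0 | 0)\{c} | b.c.b.0 | 0\{b} :: =a=> s11, =b=> s11, =b=> s14
  s9 = 0 | (0 | 0)\{c} | b.0 | c.((a.0)\{b} + (0 + 0)\{b}) :: =b=> s15, =c=> s16
  s10 = 0 | (0 | 0)\{c} | c.b.0 | ((a.0)\{b} + (0 + 0)\{b}) :: =a=> s17, =c=> s16
  s11 = 0 | (0 | 0)\{c} | b.c.b.0 | 0\{b} :: =b=> s17
  s12 = (b.0 + a.0) | (0 | 0)\{c} | 0 | c.((a.0)\{b} + (0 + 0)\{b}) :: =a=> s15, =b=> s15, =c=> s18
  s13 = (b.0 + a.0) | (0 | 0)\{c} | b.0 | ((a.0)\{b} + (0 + 0)\{b}) :: =a=> s16, =a=> s19, =b=> s16, =b=> s18
  s14 = (b.0 + a.0) | (0 | 0)\{c} | c.b.0 | 0\{b} :: =a=> s17, =b=> s17, =c=> s19
  s15 = 0 | (0 | 0)\{c} | 0 | c.((a.0)\{b} + (0 + 0)\{b}) :: =c=> s20
  s16 = 0 | (0 | 0)\{c} | b.0 | ((a.0)\{b} + (0 + 0)\{b}) :: =a=> s21, =b=> s20
  s17 = 0 | (0 | 0)\{c} | c.b.0 | 0\{b} :: =c=> s21
  s18 = (b.0 + a.0) | (0 | 0)\{c} | 0 | ((a.0)\{b} + (0 + 0)\{b}) :: =a=> s20, =a=> s22, =b=> s20
  s19 = (b.0 + a.0) | (0 | 0)\{c} | b.0 | 0\{b} :: =a=> s21, =b=> s21, =b=> s22
  s20 = 0 | (0 | 0)\{c} | 0 | ((a.0)\{b} + (0 + 0)\{b}) :: =a=> s23
  s21 = 0 | (0 | 0)\{c} | b.0 | 0\{b} :: =b=> s23
  s22 = (b.0 + a.0) | (0 | 0)\{c} | 0 | 0\{b} :: =a=> s23, =b=> s23
  s23 = 0 | (0 | 0)\{c} | 0 | 0\{b} :: stopped
Reachable graph of Q (24 states):
  t0 = (b.0 + (a.0 + 0)) | (0 | 0)\{c} | b.c.b.0 | c.((a.0)\{b} + (0 + 0)\{b}) :: =a=> t1, =b=> t1, =b=> t2, =c=> t3
  t1 = 0 | (0 | 0)\{c} | b.c.b.0 | c.((a.0)\{b} + (0 + 0)\{b}) :: =b=> t4, =c=> t5
  t2 = (b.0 + (a.0 + 0)) | (0 | 0)\{c} | c.b.0 | c.((a.0)\{b} + (0 + 0)\{b}) :: =a=> t4, =b=> t4, =c=> t6, =c=> t7
  t3 = (b.0 + (a.0 + 0)) | (0 | 0)\{c} | b.c.b.0 | ((a.0)\{b} + (0 + 0)\{b}) :: =a=> t5, =a=> t8, =b=> t5, =b=> t7
  t4 = 0 | (0 | 0)\{c} | c.b.0 | c.((a.0)\{b} + (0 + 0)\{b}) :: =c=> t10, =c=> t9
  t5 = 0 | (0 | 0)\{c} | b.c.b.0 | ((a.0)\{b} + (0 + 0)\{b}) :: =a=> t11, =b=> t10
  t6 = (b.0 + (a.0 + 0)) | (0 | 0)\{c} | b.0 | c.((a.0)\{b} + (0 + 0)\{b}) :: =a=> t9, =b=> t12, =b=> t9, =c=> t13
  t7 = (b.0 + (a.0 + 0)) | (0 | 0)\{c} | c.b.0 | ((a.0)\{b} + (0 + 0)\{b}) :: =a=> t10, =a=> t14, =b=> t10, =c=> t13
  t8 = (b.0 + (a.0 + 0)) | (0 | 0)\{c} | b.c.b.0 | 0\{b} :: =a=> t11, =b=> t11, =b=> t14
  t9 = 0 | (0 | 0)\{c} | b.0 | c.((a.0)\{b} + (0 + 0)\{b}) :: =b=> t15, =c=> t16
  t10 = 0 | (0 | 0)\{c} | c.b.0 | ((a.0)\{b} + (0 + 0)\{b}) :: =a=> t17, =c=> t16
  t11 = 0 | (0 | 0)\{c} | b.c.b.0 | 0\{b} :: =b=> t17
  t12 = (b.0 + (a.0 + 0)) | (0 | 0)\{c} | 0 | c.((a.0)\{b} + (0 + 0)\{b}) :: =a=> t15, =b=> t15, =c=> t18
  t13 = (b.0 + (a.0 + 0)) | (0 | 0)\{c} | b.0 | ((a.0)\{b} + (0 + 0)\{b}) :: =a=> t16, =a=> t19, =b=> t16, =b=> t18
  t14 = (b.0 + (a.0 + 0)) | (0 | 0)\{c} | c.b.0 | 0\{b} :: =a=> t17, =b=> t17, =c=> t19
  t15 = 0 | (0 | 0)\{c} | 0 | c.((a.0)\{b} + (0 + 0)\{b}) :: =c=> t20
  t16 = 0 | (0 | 0)\{c} | b.0 | ((a.0)\{b} + (0 + 0)\{b}) :: =a=> t21, =b=> t20
  t17 = 0 | (0 | 0)\{c} | c.b.0 | 0\{b} :: =c=> t21
  t18 = (b.0 + (a.0 + 0)) | (0 | 0)\{c} | 0 | ((a.0)\{b} + (0 + 0)\{b}) :: =a=> t20, =a=> t22, =b=> t20
  t19 = (b.0 + (a.0 + 0)) | (0 | 0)\{c} | b.0 | 0\{b} :: =a=> t21, =b=> t21, =b=> t22
  t20 = 0 | (0 | 0)\{c} | 0 | ((a.0)\{b} + (0 + 0)\{b}) :: =a=> t23
  t21 = 0 | (0 | 0)\{c} | b.0 | 0\{b} :: =b=> t23
  t22 = (b.0 + (a.0 + 0)) | (0 | 0)\{c} | 0 | 0\{b} :: =a=> t23, =b=> t23
  t23 = 0 | (0 | 0)\{c} | 0 | 0\{b} :: stopped
Bisimilarity quotient blocks:
  B0 = {s0, t0}
  B1 = {s1, t1}
  B2 = {s5, t5}
  B3 = {s10, t10}
  B4 = {s17, t17}
  B5 = {s21, t21}
  B6 = {s23, t23}
  B7 = {s16, t16}
  B8 = {s20, t20}
  B9 = {s11, t11}
  B10 = {s4, t4}
  B11 = {s9, t9}
  B12 = {s15, t15}
  B13 = {s2, t2}
  B14 = {s6, t6}
  B15 = {s12, t12}
  B16 = {s18, t18}
  B17 = {s22, t22}
  B18 = {s13, t13}
  B19 = {s19, t19}
  B20 = {s7, t7}
  B21 = {s14, t14}
  B22 = {s3, t3}
  B23 = {s8, t8}
s0 ∈ B0, t0 ∈ B0 → same block

P ~ Q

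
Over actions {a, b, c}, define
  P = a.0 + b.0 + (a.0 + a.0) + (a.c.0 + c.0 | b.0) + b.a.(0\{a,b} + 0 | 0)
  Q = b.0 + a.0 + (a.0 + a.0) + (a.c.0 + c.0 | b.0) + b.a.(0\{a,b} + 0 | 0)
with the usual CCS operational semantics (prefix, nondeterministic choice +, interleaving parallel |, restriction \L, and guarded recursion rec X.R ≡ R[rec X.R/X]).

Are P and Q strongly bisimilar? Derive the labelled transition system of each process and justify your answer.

P's transition system — 8 states:
  u0 = a.0 + b.0 + (a.0 + a.0) + (a.c.0 + c.0 | b.0) + b.a.(0\{a,b} + 0 | 0) :: —a→ u1, —a→ u2, —b→ u1, —b→ u3, —b→ u4, —c→ u5
  u1 = 0 :: deadlocked
  u2 = c.0 :: —c→ u1
  u3 = a.(0\{a,b} + 0 | 0) :: —a→ u6
  u4 = c.0 | 0 :: —c→ u7
  u5 = 0 | b.0 :: —b→ u7
  u6 = 0\{a,b} + 0 | 0 :: deadlocked
  u7 = 0 | 0 :: deadlocked
Q's transition system — 8 states:
  v0 = b.0 + a.0 + (a.0 + a.0) + (a.c.0 + c.0 | b.0) + b.a.(0\{a,b} + 0 | 0) :: —a→ v1, —a→ v2, —b→ v1, —b→ v3, —b→ v4, —c→ v5
  v1 = 0 :: deadlocked
  v2 = c.0 :: —c→ v1
  v3 = a.(0\{a,b} + 0 | 0) :: —a→ v6
  v4 = c.0 | 0 :: —c→ v7
  v5 = 0 | b.0 :: —b→ v7
  v6 = 0\{a,b} + 0 | 0 :: deadlocked
  v7 = 0 | 0 :: deadlocked
Coarsest stable partition (strong bisimilarity classes):
  B0 = {u0, v0}
  B1 = {u1, u6, u7, v1, v6, v7}
  B2 = {u3, v3}
  B3 = {u2, u4, v2, v4}
  B4 = {u5, v5}
u0 ∈ B0, v0 ∈ B0 → same block

YES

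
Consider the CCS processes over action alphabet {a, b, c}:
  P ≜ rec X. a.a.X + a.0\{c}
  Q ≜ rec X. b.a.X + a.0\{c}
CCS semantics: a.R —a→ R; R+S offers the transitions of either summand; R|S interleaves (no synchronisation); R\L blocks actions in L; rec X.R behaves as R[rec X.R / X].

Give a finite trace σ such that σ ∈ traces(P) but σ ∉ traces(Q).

aa

P's transition system — 3 states:
  u0 = rec X. a.a.X + a.0\{c} | ··a··> u1, ··a··> u2
  u1 = 0\{c} | stopped
  u2 = a.(rec X. a.a.X + a.0\{c}) | ··a··> u0
Q's transition system — 3 states:
  v0 = rec X. b.a.X + a.0\{c} | ··a··> v1, ··b··> v2
  v1 = 0\{c} | stopped
  v2 = a.(rec X. b.a.X + a.0\{c}) | ··a··> v0
Run σ = ⟨aa⟩ on P: start {u0}
  [1] a ⇒ {u1, u2}
  [2] a ⇒ {u0}
  — P admits the full trace.
Run σ = ⟨aa⟩ on Q: start {v0}
  [1] a ⇒ {v1}
  [2] a ⇒ ∅  — Q cannot continue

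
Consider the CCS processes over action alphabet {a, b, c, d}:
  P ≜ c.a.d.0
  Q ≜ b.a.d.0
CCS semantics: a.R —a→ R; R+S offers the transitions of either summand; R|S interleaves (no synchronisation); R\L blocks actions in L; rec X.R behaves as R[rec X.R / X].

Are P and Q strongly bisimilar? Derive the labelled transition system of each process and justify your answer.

P's transition system — 4 states:
  u0 = c.a.d.0 :: --c--▸ u1
  u1 = a.d.0 :: --a--▸ u2
  u2 = d.0 :: --d--▸ u3
  u3 = 0 :: ·
Q's transition system — 4 states:
  v0 = b.a.d.0 :: --b--▸ v1
  v1 = a.d.0 :: --a--▸ v2
  v2 = d.0 :: --d--▸ v3
  v3 = 0 :: ·
Coarsest stable partition (strong bisimilarity classes):
  B0 = {u0}
  B1 = {u1, v1}
  B2 = {u2, v2}
  B3 = {u3, v3}
  B4 = {v0}
u0 ∈ B0, v0 ∈ B4 → different blocks

not bisimilar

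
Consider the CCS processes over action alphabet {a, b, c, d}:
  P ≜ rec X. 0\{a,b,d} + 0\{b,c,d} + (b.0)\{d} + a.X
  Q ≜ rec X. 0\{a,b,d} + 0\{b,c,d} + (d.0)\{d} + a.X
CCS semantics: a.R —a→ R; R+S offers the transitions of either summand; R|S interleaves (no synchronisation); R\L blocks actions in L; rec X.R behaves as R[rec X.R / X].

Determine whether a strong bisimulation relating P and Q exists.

P's transition system — 2 states:
  p0 = rec X. 0\{a,b,d} + 0\{b,c,d} + (b.0)\{d} + a.X has moves --a--▸ p0, --b--▸ p1
  p1 = 0\{d} has moves (no moves)
Q's transition system — 1 states:
  q0 = rec X. 0\{a,b,d} + 0\{b,c,d} + (d.0)\{d} + a.X has moves --a--▸ q0
Bisimilarity quotient blocks:
  B0 = {p0}
  B1 = {p1}
  B2 = {q0}
p0 ∈ B0, q0 ∈ B2 → different blocks

NO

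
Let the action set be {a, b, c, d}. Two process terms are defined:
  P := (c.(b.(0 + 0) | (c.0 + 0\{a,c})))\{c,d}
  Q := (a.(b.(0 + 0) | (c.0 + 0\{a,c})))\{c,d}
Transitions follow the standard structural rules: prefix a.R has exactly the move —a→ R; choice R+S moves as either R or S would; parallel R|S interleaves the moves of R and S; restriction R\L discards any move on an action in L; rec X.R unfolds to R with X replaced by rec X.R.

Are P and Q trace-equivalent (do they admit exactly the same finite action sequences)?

P's transition system — 1 states:
  p0 = (c.(b.(0 + 0) | (c.0 + 0\{a,c})))\{c,d} | (no moves)
Q's transition system — 3 states:
  q0 = (a.(b.(0 + 0) | (c.0 + 0\{a,c})))\{c,d} | ··a··> q1
  q1 = (b.(0 + 0) | (c.0 + 0\{a,c}))\{c,d} | ··b··> q2
  q2 = ((0 + 0) | (c.0 + 0\{a,c}))\{c,d} | (no moves)
Trace ⟨a⟩ through Q, begin at {q0}:
  [1] a ⇒ {q1}
  ✓ Q
Trace ⟨a⟩ through P, begin at {p0}:
  [1] a ⇒ ∅ (P stuck)

trace-distinct — witness ⟨a⟩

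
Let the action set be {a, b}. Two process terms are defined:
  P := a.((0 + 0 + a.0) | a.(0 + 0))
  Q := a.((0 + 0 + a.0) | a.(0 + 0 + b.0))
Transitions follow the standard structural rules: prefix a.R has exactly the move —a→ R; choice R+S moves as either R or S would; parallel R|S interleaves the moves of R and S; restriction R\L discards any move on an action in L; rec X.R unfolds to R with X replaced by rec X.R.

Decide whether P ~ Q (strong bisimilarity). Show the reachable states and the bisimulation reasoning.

LTS(P): 5 reachable states
  p0 = a.((0 + 0 + a.0) | a.(0 + 0)) | ··a··> p1
  p1 = (0 + 0 + a.0) | a.(0 + 0) | ··a··> p2, ··a··> p3
  p2 = (0 + 0 + a.0) | (0 + 0) | ··a··> p4
  p3 = 0 | a.(0 + 0) | ··a··> p4
  p4 = 0 | (0 + 0) | stopped
LTS(Q): 7 reachable states
  q0 = a.((0 + 0 + a.0) | a.(0 + 0 + b.0)) | ··a··> q1
  q1 = (0 + 0 + a.0) | a.(0 + 0 + b.0) | ··a··> q2, ··a··> q3
  q2 = (0 + 0 + a.0) | (0 + 0 + b.0) | ··a··> q4, ··b··> q5
  q3 = 0 | a.(0 + 0 + b.0) | ··a··> q4
  q4 = 0 | (0 + 0 + b.0) | ··b··> q6
  q5 = (0 + 0 + a.0) | 0 | ··a··> q6
  q6 = 0 | 0 | stopped
Bisimilarity quotient blocks:
  B0 = {p0}
  B1 = {p1}
  B2 = {p2, p3, q5}
  B3 = {p4, q6}
  B4 = {q0}
  B5 = {q1}
  B6 = {q3}
  B7 = {q4}
  B8 = {q2}
p0 ∈ B0, q0 ∈ B4 → different blocks

not bisimilar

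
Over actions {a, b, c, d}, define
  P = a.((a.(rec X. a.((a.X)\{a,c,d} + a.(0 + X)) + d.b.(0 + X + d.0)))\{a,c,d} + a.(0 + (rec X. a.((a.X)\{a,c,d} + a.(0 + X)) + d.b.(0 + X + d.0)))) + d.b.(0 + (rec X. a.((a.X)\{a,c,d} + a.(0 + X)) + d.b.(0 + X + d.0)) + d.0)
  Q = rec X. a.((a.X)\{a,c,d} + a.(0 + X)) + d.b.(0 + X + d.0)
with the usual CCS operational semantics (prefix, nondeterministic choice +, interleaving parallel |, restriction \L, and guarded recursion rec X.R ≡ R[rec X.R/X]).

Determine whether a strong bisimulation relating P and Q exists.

P ~ Q

P's transition system — 6 states:
  m0 = a.((a.(rec X. a.((a.X)\{a,c,d} + a.(0 + X)) + d.b.(0 + X + d.0)))\{a,c,d} + a.(0 + (rec X. a.((a.X)\{a,c,d} + a.(0 + X)) + d.b.(0 + X + d.0)))) + d.b.(0 + (rec X. a.((a.X)\{a,c,d} + a.(0 + X)) + d.b.(0 + X + d.0)) + d.0) has moves —a→ m1, —d→ m2
  m1 = (a.(rec X. a.((a.X)\{a,c,d} + a.(0 + X)) + d.b.(0 + X + d.0)))\{a,c,d} + a.(0 + (rec X. a.((a.X)\{a,c,d} + a.(0 + X)) + d.b.(0 + X + d.0))) has moves —a→ m3
  m2 = b.(0 + (rec X. a.((a.X)\{a,c,d} + a.(0 + X)) + d.b.(0 + X + d.0)) + d.0) has moves —b→ m4
  m3 = 0 + (rec X. a.((a.X)\{a,c,d} + a.(0 + X)) + d.b.(0 + X + d.0)) has moves —a→ m1, —d→ m2
  m4 = 0 + (rec X. a.((a.X)\{a,c,d} + a.(0 + X)) + d.b.(0 + X + d.0)) + d.0 has moves —a→ m1, —d→ m2, —d→ m5
  m5 = 0 has moves deadlocked
Q's transition system — 6 states:
  n0 = rec X. a.((a.X)\{a,c,d} + a.(0 + X)) + d.b.(0 + X + d.0) has moves —a→ n1, —d→ n2
  n1 = (a.(rec X. a.((a.X)\{a,c,d} + a.(0 + X)) + d.b.(0 + X + d.0)))\{a,c,d} + a.(0 + (rec X. a.((a.X)\{a,c,d} + a.(0 + X)) + d.b.(0 + X + d.0))) has moves —a→ n3
  n2 = b.(0 + (rec X. a.((a.X)\{a,c,d} + a.(0 + X)) + d.b.(0 + X + d.0)) + d.0) has moves —b→ n4
  n3 = 0 + (rec X. a.((a.X)\{a,c,d} + a.(0 + X)) + d.b.(0 + X + d.0)) has moves —a→ n1, —d→ n2
  n4 = 0 + (rec X. a.((a.X)\{a,c,d} + a.(0 + X)) + d.b.(0 + X + d.0)) + d.0 has moves —a→ n1, —d→ n2, —d→ n5
  n5 = 0 has moves deadlocked
Coarsest stable partition (strong bisimilarity classes):
  B0 = {m0, m3, n0, n3}
  B1 = {m2, n2}
  B2 = {m4, n4}
  B3 = {m5, n5}
  B4 = {m1, n1}
m0 ∈ B0, n0 ∈ B0 → same block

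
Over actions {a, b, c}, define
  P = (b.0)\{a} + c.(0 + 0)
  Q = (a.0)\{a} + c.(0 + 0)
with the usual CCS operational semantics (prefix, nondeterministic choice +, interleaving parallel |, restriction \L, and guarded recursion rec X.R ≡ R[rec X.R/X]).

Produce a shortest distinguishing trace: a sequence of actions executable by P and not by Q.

b

LTS(P): 3 reachable states
  s0 = (b.0)\{a} + c.(0 + 0) has moves -b-> s1, -c-> s2
  s1 = 0\{a} has moves ·
  s2 = 0 + 0 has moves ·
LTS(Q): 2 reachable states
  t0 = (a.0)\{a} + c.(0 + 0) has moves -c-> t1
  t1 = 0 + 0 has moves ·
Executing b from P (initial set {s0}):
  after b @ step 1: {s1}
  — P admits the full trace.
Executing b from Q (initial set {t0}):
  after b @ step 1: ∅ (Q stuck)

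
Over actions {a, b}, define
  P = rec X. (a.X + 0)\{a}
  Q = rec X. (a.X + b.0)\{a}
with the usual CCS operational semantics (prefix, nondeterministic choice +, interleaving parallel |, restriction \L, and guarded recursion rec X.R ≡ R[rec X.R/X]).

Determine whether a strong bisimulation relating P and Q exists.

not bisimilar

P's transition system — 1 states:
  m0 = rec X. (a.X + 0)\{a} :: (no moves)
Q's transition system — 2 states:
  n0 = rec X. (a.X + b.0)\{a} :: ··b··> n1
  n1 = 0\{a} :: (no moves)
Coarsest stable partition (strong bisimilarity classes):
  B0 = {m0, n1}
  B1 = {n0}
m0 ∈ B0, n0 ∈ B1 → different blocks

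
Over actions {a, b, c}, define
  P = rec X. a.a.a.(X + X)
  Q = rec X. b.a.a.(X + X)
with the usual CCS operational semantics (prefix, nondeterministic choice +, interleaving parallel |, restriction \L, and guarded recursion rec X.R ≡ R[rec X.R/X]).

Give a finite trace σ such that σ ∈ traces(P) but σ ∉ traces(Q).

LTS(P): 4 reachable states
  p0 = rec X. a.a.a.(X + X) :: =a=> p1
  p1 = a.a.((rec X. a.a.a.(X + X)) + (rec X. a.a.a.(X + X))) :: =a=> p2
  p2 = a.((rec X. a.a.a.(X + X)) + (rec X. a.a.a.(X + X))) :: =a=> p3
  p3 = (rec X. a.a.a.(X + X)) + (rec X. a.a.a.(X + X)) :: =a=> p1
LTS(Q): 4 reachable states
  q0 = rec X. b.a.a.(X + X) :: =b=> q1
  q1 = a.a.((rec X. b.a.a.(X + X)) + (rec X. b.a.a.(X + X))) :: =a=> q2
  q2 = a.((rec X. b.a.a.(X + X)) + (rec X. b.a.a.(X + X))) :: =a=> q3
  q3 = (rec X. b.a.a.(X + X)) + (rec X. b.a.a.(X + X)) :: =b=> q1
Run σ = ⟨a⟩ on P: start {p0}
  [1] a ⇒ {p1}
  — P admits the full trace.
Run σ = ⟨a⟩ on Q: start {q0}
  [1] a ⇒ ∅  — Q cannot continue

a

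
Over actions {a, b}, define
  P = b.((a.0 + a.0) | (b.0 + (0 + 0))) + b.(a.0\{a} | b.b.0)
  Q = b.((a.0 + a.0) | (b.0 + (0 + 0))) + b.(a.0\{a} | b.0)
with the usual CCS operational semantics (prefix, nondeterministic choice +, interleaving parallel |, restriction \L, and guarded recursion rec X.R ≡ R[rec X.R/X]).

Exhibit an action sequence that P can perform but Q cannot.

bbb

P's transition system — 11 states:
  u0 = b.((a.0 + a.0) | (b.0 + (0 + 0))) + b.(a.0\{a} | b.b.0) :: ··b··> u1, ··b··> u2
  u1 = (a.0 + a.0) | (b.0 + (0 + 0)) :: ··a··> u3, ··b··> u4
  u2 = a.0\{a} | b.b.0 :: ··a··> u5, ··b··> u6
  u3 = 0 | (b.0 + (0 + 0)) :: ··b··> u7
  u4 = (a.0 + a.0) | 0 :: ··a··> u7
  u5 = 0\{a} | b.b.0 :: ··b··> u8
  u6 = a.0\{a} | b.0 :: ··a··> u8, ··b··> u9
  u7 = 0 | 0 :: stopped
  u8 = 0\{a} | b.0 :: ··b··> u10
  u9 = a.0\{a} | 0 :: ··a··> u10
  u10 = 0\{a} | 0 :: stopped
Q's transition system — 9 states:
  v0 = b.((a.0 + a.0) | (b.0 + (0 + 0))) + b.(a.0\{a} | b.0) :: ··b··> v1, ··b··> v2
  v1 = (a.0 + a.0) | (b.0 + (0 + 0)) :: ··a··> v3, ··b··> v4
  v2 = a.0\{a} | b.0 :: ··a··> v5, ··b··> v6
  v3 = 0 | (b.0 + (0 + 0)) :: ··b··> v7
  v4 = (a.0 + a.0) | 0 :: ··a··> v7
  v5 = 0\{a} | b.0 :: ··b··> v8
  v6 = a.0\{a} | 0 :: ··a··> v8
  v7 = 0 | 0 :: stopped
  v8 = 0\{a} | 0 :: stopped
Run σ = ⟨bbb⟩ on P: start {u0}
  after b @ step 1: {u1, u2}
  after b @ step 2: {u4, u6}
  after b @ step 3: {u9}
  — P admits the full trace.
Run σ = ⟨bbb⟩ on Q: start {v0}
  after b @ step 1: {v1, v2}
  after b @ step 2: {v4, v6}
  after b @ step 3: ∅  — Q cannot continue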